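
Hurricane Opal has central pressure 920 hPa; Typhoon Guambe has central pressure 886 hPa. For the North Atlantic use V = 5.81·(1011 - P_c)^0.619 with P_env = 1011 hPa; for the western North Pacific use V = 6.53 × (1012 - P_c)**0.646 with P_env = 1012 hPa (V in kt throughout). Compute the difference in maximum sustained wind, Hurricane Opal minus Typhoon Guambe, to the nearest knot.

Hurricane Opal: ΔP = 91; V ≈ 5.81 × 91^0.619 ≈ 94.80 kt.
Typhoon Guambe: ΔP = 126; V ≈ 6.53 × 126^0.646 ≈ 148.51 kt.
Difference ≈ 94.80 − 148.51 = -53.71 → -54 kt.

-54 kt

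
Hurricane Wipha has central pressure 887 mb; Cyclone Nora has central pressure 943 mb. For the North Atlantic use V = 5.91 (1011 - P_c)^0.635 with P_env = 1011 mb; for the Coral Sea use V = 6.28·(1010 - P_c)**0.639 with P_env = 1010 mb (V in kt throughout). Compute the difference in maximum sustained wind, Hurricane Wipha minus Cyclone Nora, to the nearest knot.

34 kt

Hurricane Wipha: ΔP = 124; V ≈ 5.91 × 124^0.635 ≈ 126.16 kt.
Cyclone Nora: ΔP = 67; V ≈ 6.28 × 67^0.639 ≈ 92.22 kt.
Difference ≈ 126.16 − 92.22 = 33.94 → 34 kt.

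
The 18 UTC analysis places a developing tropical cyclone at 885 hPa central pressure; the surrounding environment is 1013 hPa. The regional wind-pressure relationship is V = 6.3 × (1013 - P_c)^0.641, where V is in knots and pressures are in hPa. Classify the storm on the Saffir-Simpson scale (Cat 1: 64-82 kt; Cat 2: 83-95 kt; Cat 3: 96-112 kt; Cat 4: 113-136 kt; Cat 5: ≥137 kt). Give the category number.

5

ΔP = 1013 − 885 = 128 hPa.
V ≈ 6.3 × 128^0.641 = 6.3 × 22.42 ≈ 141 kt.
141 kt falls in the Category 5 band.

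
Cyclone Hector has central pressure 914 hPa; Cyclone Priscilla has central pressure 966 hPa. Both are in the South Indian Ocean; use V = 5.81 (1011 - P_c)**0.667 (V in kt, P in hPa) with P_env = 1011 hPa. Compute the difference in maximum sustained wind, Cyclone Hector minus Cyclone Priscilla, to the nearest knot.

49 kt

Cyclone Hector: ΔP = 97; V ≈ 5.81 × 97^0.667 ≈ 122.84 kt.
Cyclone Priscilla: ΔP = 45; V ≈ 5.81 × 45^0.667 ≈ 73.60 kt.
Difference ≈ 122.84 − 73.60 = 49.24 → 49 kt.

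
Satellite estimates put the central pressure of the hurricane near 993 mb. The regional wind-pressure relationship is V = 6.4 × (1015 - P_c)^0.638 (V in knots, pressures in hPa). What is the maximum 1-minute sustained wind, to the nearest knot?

ΔP = 1015 − 993 = 22 mb.
22^0.638 ≈ 7.186.
V ≈ 6.4 × 7.186 ≈ 46.0 kt.

46 kt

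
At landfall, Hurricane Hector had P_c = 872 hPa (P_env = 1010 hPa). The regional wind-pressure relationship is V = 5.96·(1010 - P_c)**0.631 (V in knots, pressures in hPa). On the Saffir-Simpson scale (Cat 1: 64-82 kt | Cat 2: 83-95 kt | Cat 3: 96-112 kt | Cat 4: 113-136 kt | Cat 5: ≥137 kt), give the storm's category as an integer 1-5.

4

ΔP = 1010 − 872 = 138 hPa.
V ≈ 5.96 × 138^0.631 = 5.96 × 22.40 ≈ 134 kt.
134 kt falls in the Category 4 band.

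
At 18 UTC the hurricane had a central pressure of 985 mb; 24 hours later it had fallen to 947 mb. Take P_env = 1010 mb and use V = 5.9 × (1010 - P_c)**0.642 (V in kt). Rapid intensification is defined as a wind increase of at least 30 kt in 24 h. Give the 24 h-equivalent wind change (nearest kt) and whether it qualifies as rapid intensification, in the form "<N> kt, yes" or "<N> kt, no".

38 kt, yes

V₁: ΔP = 25, V ≈ 5.9 × 25^0.642 ≈ 46.59 kt.
V₂: ΔP = 63, V ≈ 5.9 × 63^0.642 ≈ 84.34 kt.
ΔV over 24 h = 37.75 kt → 24 h equivalent = 37.75 × 24/24 ≈ 37.75 kt.
38 kt ≥ 30 kt ⇒ rapid intensification.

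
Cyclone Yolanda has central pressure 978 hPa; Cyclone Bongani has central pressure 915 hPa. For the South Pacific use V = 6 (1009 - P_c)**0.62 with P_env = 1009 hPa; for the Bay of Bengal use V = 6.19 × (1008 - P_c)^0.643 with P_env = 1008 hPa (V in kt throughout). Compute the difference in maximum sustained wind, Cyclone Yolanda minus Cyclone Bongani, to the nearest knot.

-64 kt

Cyclone Yolanda: ΔP = 31; V ≈ 6 × 31^0.62 ≈ 50.44 kt.
Cyclone Bongani: ΔP = 93; V ≈ 6.19 × 93^0.643 ≈ 114.14 kt.
Difference ≈ 50.44 − 114.14 = -63.70 → -64 kt.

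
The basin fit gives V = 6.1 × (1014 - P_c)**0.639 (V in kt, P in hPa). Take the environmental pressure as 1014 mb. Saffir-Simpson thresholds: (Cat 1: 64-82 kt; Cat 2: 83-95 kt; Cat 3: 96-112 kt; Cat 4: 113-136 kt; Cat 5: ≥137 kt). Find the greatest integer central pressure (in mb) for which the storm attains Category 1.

974 mb

Category 1 begins at V = 64 kt.
Required ΔP = (64/6.1)^(1/0.639) = 10.492^1.565 ≈ 39.59 mb.
P_c ≤ 1014 − 39.59 = 974.41, so the highest integer P_c is 974 mb.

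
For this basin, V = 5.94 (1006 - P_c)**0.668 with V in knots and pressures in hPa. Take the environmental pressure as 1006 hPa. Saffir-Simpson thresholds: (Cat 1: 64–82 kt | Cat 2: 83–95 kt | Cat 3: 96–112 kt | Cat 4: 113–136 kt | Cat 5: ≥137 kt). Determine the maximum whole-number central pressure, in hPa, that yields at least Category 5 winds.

896 hPa

Category 5 begins at V = 137 kt.
Required ΔP = (137/5.94)^(1/0.668) = 23.064^1.497 ≈ 109.73 hPa.
P_c ≤ 1006 − 109.73 = 896.27, so the highest integer P_c is 896 hPa.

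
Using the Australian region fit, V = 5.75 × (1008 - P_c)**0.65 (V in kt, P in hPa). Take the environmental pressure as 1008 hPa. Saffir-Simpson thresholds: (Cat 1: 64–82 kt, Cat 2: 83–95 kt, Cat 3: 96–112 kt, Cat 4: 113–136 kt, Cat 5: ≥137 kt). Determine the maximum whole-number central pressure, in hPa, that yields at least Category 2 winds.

Category 2 begins at V = 83 kt.
Required ΔP = (83/5.75)^(1/0.65) = 14.435^1.538 ≈ 60.77 hPa.
P_c ≤ 1008 − 60.77 = 947.23, so the highest integer P_c is 947 hPa.

947 hPa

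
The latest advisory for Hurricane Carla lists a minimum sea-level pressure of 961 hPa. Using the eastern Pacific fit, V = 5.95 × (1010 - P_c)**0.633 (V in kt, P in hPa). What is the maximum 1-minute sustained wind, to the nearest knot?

ΔP = 1010 − 961 = 49 hPa.
49^0.633 ≈ 11.746.
V ≈ 5.95 × 11.746 ≈ 69.9 kt.

70 kt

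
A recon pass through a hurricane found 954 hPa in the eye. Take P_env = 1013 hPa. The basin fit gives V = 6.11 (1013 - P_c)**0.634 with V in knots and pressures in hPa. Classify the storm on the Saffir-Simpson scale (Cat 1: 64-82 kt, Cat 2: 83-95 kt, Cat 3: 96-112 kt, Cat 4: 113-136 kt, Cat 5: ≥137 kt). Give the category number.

1

ΔP = 1013 − 954 = 59 hPa.
V ≈ 6.11 × 59^0.634 = 6.11 × 13.27 ≈ 81 kt.
81 kt falls in the Category 1 band.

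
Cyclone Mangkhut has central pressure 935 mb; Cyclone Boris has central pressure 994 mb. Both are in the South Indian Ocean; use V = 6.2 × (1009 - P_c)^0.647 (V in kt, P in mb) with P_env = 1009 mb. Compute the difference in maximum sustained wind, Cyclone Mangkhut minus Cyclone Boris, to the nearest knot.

Cyclone Mangkhut: ΔP = 74; V ≈ 6.2 × 74^0.647 ≈ 100.41 kt.
Cyclone Boris: ΔP = 15; V ≈ 6.2 × 15^0.647 ≈ 35.75 kt.
Difference ≈ 100.41 − 35.75 = 64.66 → 65 kt.

65 kt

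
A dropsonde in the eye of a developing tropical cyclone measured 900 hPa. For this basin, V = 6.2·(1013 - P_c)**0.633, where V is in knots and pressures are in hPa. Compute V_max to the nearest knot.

ΔP = 1013 − 900 = 113 hPa.
113^0.633 ≈ 19.934.
V ≈ 6.2 × 19.934 ≈ 123.6 kt.

124 kt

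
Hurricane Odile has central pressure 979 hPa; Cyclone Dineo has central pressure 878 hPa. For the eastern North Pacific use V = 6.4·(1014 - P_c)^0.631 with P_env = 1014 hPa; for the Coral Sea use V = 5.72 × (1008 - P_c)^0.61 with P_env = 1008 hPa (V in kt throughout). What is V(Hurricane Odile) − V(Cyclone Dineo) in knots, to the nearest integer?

-51 kt

Hurricane Odile: ΔP = 35; V ≈ 6.4 × 35^0.631 ≈ 60.32 kt.
Cyclone Dineo: ΔP = 130; V ≈ 5.72 × 130^0.61 ≈ 111.40 kt.
Difference ≈ 60.32 − 111.40 = -51.08 → -51 kt.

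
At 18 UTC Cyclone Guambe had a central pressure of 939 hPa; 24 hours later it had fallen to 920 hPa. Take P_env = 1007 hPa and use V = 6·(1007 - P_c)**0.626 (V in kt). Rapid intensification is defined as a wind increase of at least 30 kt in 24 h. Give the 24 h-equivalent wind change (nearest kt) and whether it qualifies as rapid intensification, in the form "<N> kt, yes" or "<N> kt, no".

V₁: ΔP = 68, V ≈ 6 × 68^0.626 ≈ 84.20 kt.
V₂: ΔP = 87, V ≈ 6 × 87^0.626 ≈ 98.24 kt.
ΔV over 24 h = 14.04 kt → 24 h equivalent = 14.04 × 24/24 ≈ 14.04 kt.
14 kt < 30 kt ⇒ not rapid intensification.

14 kt, no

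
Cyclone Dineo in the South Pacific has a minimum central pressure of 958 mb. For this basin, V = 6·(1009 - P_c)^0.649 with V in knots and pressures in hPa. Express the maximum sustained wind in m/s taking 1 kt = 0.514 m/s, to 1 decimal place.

39.6 m/s

ΔP = 1009 − 958 = 51 mb.
V ≈ 6 × 51^0.649 = 6 × 12.830 ≈ 76.978 kt.
76.978 × 0.514 ≈ 39.57 m/s → 39.6 m/s.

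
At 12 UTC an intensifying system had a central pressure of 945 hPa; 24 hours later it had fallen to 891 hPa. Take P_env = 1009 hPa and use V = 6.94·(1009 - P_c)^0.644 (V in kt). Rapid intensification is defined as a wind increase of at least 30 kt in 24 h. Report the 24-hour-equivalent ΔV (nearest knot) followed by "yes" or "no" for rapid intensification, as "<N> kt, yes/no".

49 kt, yes

V₁: ΔP = 64, V ≈ 6.94 × 64^0.644 ≈ 101.05 kt.
V₂: ΔP = 118, V ≈ 6.94 × 118^0.644 ≈ 149.85 kt.
ΔV over 24 h = 48.80 kt → 24 h equivalent = 48.80 × 24/24 ≈ 48.80 kt.
49 kt ≥ 30 kt ⇒ rapid intensification.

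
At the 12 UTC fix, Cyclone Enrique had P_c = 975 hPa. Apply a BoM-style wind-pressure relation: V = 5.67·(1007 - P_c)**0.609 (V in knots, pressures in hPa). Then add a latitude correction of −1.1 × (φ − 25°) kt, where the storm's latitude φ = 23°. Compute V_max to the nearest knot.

ΔP = 1007 − 975 = 32 hPa.
32^0.609 ≈ 8.253.
V ≈ 5.67 × 8.253 ≈ 46.8 kt.
Latitude correction: −1.1 × (23 − 25) = 2.2 kt.
Corrected V ≈ 49 kt → 49 kt.

49 kt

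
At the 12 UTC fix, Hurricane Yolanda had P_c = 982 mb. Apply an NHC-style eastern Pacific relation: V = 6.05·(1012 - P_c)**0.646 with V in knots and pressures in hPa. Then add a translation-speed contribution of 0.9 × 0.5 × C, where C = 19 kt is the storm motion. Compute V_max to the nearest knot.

63 kt

ΔP = 1012 − 982 = 30 mb.
30^0.646 ≈ 9.000.
V ≈ 6.05 × 9.000 ≈ 54.4 kt.
Translation term: 0.9 × 0.5 × 19 = 8.55 kt.
Corrected V ≈ 62.95 kt → 63 kt.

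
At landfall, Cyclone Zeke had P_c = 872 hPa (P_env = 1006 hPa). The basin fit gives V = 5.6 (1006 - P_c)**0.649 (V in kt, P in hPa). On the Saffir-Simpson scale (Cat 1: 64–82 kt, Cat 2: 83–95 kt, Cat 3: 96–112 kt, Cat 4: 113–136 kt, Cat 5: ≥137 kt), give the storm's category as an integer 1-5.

4

ΔP = 1006 − 872 = 134 hPa.
V ≈ 5.6 × 134^0.649 = 5.6 × 24.02 ≈ 134 kt.
134 kt falls in the Category 4 band.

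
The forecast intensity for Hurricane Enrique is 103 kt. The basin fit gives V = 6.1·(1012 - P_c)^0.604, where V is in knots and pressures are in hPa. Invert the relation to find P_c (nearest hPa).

ΔP = (V / 6.1)^(1/0.604) = (103/6.1)^1.656.
103/6.1 = 16.885; 16.885^1.656 ≈ 107.72 hPa.
P_c = 1012 − 107.72 = 904.28 ≈ 904 hPa.

904 hPa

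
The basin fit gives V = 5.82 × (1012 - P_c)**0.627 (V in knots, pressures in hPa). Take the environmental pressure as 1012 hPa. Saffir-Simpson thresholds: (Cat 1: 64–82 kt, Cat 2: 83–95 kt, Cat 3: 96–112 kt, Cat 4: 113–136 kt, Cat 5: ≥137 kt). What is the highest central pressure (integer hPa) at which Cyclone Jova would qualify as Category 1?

966 hPa

Category 1 begins at V = 64 kt.
Required ΔP = (64/5.82)^(1/0.627) = 10.997^1.595 ≈ 45.78 hPa.
P_c ≤ 1012 − 45.78 = 966.22, so the highest integer P_c is 966 hPa.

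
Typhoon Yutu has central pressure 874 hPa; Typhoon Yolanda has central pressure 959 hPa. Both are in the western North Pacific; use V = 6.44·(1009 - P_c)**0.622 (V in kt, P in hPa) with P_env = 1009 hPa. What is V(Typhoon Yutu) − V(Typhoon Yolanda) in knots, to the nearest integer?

63 kt

Typhoon Yutu: ΔP = 135; V ≈ 6.44 × 135^0.622 ≈ 136.13 kt.
Typhoon Yolanda: ΔP = 50; V ≈ 6.44 × 50^0.622 ≈ 73.39 kt.
Difference ≈ 136.13 − 73.39 = 62.74 → 63 kt.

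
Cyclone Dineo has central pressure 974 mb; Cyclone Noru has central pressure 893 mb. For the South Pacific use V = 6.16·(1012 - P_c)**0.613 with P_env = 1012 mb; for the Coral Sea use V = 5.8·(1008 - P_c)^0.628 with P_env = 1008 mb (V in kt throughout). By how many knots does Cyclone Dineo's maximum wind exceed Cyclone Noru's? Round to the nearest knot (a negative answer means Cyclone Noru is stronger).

-57 kt

Cyclone Dineo: ΔP = 38; V ≈ 6.16 × 38^0.613 ≈ 57.28 kt.
Cyclone Noru: ΔP = 115; V ≈ 5.8 × 115^0.628 ≈ 114.17 kt.
Difference ≈ 57.28 − 114.17 = -56.89 → -57 kt.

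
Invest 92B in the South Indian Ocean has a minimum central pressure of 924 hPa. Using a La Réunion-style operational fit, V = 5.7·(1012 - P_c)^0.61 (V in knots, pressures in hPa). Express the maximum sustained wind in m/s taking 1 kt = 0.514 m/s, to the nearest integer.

ΔP = 1012 − 924 = 88 hPa.
V ≈ 5.7 × 88^0.61 = 5.7 × 15.351 ≈ 87.500 kt.
87.500 × 0.514 ≈ 44.98 m/s → 45 m/s.

45 m/s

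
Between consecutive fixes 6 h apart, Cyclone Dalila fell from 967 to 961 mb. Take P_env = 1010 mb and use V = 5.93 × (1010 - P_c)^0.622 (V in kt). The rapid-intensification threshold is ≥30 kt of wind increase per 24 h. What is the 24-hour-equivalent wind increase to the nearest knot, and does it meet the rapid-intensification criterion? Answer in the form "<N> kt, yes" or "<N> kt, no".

V₁: ΔP = 43, V ≈ 5.93 × 43^0.622 ≈ 61.53 kt.
V₂: ΔP = 49, V ≈ 5.93 × 49^0.622 ≈ 66.74 kt.
ΔV over 6 h = 5.21 kt → 24 h equivalent = 5.21 × 24/6 ≈ 20.84 kt.
21 kt < 30 kt ⇒ not rapid intensification.

21 kt, no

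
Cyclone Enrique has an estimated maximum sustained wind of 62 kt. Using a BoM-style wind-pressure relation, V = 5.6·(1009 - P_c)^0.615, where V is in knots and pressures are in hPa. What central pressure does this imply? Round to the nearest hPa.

959 hPa

ΔP = (V / 5.6)^(1/0.615) = (62/5.6)^1.626.
62/5.6 = 11.071; 11.071^1.626 ≈ 49.88 hPa.
P_c = 1009 − 49.88 = 959.12 ≈ 959 hPa.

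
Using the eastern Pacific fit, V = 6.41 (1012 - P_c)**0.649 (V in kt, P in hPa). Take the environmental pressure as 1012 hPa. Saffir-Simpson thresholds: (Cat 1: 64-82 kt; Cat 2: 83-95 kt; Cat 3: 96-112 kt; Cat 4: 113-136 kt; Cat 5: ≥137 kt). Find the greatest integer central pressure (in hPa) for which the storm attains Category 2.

Category 2 begins at V = 83 kt.
Required ΔP = (83/6.41)^(1/0.649) = 12.949^1.541 ≈ 51.73 hPa.
P_c ≤ 1012 − 51.73 = 960.27, so the highest integer P_c is 960 hPa.

960 hPa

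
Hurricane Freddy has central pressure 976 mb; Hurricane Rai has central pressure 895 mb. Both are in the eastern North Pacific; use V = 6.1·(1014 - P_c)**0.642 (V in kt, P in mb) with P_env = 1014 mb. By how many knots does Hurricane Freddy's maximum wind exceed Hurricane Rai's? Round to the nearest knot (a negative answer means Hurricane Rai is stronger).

Hurricane Freddy: ΔP = 38; V ≈ 6.1 × 38^0.642 ≈ 63.03 kt.
Hurricane Rai: ΔP = 119; V ≈ 6.1 × 119^0.642 ≈ 131.17 kt.
Difference ≈ 63.03 − 131.17 = -68.14 → -68 kt.

-68 kt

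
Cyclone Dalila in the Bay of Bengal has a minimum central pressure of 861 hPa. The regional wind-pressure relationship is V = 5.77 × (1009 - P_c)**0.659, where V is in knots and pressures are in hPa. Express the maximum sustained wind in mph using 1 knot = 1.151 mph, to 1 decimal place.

ΔP = 1009 − 861 = 148 hPa.
V ≈ 5.77 × 148^0.659 = 5.77 × 26.928 ≈ 155.374 kt.
155.374 × 1.151 ≈ 178.84 mph → 178.8 mph.

178.8 mph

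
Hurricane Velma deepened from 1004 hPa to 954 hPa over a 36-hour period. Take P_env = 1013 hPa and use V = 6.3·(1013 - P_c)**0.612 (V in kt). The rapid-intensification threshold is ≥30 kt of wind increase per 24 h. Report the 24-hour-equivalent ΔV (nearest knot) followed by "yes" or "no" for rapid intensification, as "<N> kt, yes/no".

35 kt, yes

V₁: ΔP = 9, V ≈ 6.3 × 9^0.612 ≈ 24.17 kt.
V₂: ΔP = 59, V ≈ 6.3 × 59^0.612 ≈ 76.40 kt.
ΔV over 36 h = 52.23 kt → 24 h equivalent = 52.23 × 24/36 ≈ 34.82 kt.
35 kt ≥ 30 kt ⇒ rapid intensification.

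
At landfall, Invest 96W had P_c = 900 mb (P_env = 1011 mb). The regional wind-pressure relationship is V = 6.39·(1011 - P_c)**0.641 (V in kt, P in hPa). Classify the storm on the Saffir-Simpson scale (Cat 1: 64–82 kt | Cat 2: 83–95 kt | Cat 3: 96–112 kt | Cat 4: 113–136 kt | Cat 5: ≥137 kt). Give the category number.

4

ΔP = 1011 − 900 = 111 mb.
V ≈ 6.39 × 111^0.641 = 6.39 × 20.47 ≈ 131 kt.
131 kt falls in the Category 4 band.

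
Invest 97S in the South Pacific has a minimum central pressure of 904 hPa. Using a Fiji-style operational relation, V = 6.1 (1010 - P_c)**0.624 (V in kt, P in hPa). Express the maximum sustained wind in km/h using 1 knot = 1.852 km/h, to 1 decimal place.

ΔP = 1010 − 904 = 106 hPa.
V ≈ 6.1 × 106^0.624 = 6.1 × 18.357 ≈ 111.975 kt.
111.975 × 1.852 ≈ 207.38 km/h → 207.4 km/h.

207.4 km/h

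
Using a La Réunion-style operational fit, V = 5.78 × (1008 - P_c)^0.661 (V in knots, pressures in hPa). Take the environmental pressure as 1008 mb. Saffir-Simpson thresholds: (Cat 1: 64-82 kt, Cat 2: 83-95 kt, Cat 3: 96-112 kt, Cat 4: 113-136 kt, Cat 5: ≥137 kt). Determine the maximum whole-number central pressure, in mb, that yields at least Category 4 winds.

Category 4 begins at V = 113 kt.
Required ΔP = (113/5.78)^(1/0.661) = 19.550^1.513 ≈ 89.81 mb.
P_c ≤ 1008 − 89.81 = 918.19, so the highest integer P_c is 918 mb.

918 mb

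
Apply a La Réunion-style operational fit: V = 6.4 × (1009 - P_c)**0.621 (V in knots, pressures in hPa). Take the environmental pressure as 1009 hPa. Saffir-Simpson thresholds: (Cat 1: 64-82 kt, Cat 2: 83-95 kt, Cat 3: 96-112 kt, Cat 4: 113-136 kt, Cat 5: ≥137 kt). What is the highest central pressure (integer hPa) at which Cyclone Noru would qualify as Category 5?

870 hPa

Category 5 begins at V = 137 kt.
Required ΔP = (137/6.4)^(1/0.621) = 21.406^1.610 ≈ 138.86 hPa.
P_c ≤ 1009 − 138.86 = 870.14, so the highest integer P_c is 870 hPa.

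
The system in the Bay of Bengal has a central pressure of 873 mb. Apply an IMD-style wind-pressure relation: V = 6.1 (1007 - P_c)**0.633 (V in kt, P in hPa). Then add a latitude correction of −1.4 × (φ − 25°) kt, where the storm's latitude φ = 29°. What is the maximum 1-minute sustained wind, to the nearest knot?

130 kt

ΔP = 1007 − 873 = 134 mb.
134^0.633 ≈ 22.205.
V ≈ 6.1 × 22.205 ≈ 135.5 kt.
Latitude correction: −1.4 × (29 − 25) = -5.6 kt.
Corrected V ≈ 129.9 kt → 130 kt.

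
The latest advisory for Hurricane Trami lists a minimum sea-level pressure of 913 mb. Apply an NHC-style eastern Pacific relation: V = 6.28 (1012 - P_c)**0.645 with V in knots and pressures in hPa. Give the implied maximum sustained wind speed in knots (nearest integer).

ΔP = 1012 − 913 = 99 mb.
99^0.645 ≈ 19.372.
V ≈ 6.28 × 19.372 ≈ 121.7 kt.

122 kt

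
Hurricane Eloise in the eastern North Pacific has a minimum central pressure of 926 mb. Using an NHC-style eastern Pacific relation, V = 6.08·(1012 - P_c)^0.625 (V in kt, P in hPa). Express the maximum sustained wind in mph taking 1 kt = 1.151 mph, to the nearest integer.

ΔP = 1012 − 926 = 86 mb.
V ≈ 6.08 × 86^0.625 = 6.08 × 16.183 ≈ 98.393 kt.
98.393 × 1.151 ≈ 113.25 mph → 113 mph.

113 mph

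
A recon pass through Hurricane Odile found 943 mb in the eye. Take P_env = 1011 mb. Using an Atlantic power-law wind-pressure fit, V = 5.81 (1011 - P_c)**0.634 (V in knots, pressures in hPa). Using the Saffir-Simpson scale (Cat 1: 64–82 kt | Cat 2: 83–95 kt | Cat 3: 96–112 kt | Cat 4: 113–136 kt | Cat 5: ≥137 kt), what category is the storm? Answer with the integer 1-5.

2

ΔP = 1011 − 943 = 68 mb.
V ≈ 5.81 × 68^0.634 = 5.81 × 14.51 ≈ 84 kt.
84 kt falls in the Category 2 band.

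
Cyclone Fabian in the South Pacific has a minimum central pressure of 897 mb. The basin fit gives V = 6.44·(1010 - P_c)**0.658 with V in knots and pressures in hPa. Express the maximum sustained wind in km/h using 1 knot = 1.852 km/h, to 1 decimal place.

ΔP = 1010 − 897 = 113 mb.
V ≈ 6.44 × 113^0.658 = 6.44 × 22.435 ≈ 144.481 kt.
144.481 × 1.852 ≈ 267.58 km/h → 267.6 km/h.

267.6 km/h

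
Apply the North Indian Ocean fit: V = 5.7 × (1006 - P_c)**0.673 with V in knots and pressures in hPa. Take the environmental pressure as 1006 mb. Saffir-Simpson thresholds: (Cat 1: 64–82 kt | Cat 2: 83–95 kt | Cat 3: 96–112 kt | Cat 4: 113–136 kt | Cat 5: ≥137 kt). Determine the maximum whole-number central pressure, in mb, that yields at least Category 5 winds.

Category 5 begins at V = 137 kt.
Required ΔP = (137/5.7)^(1/0.673) = 24.035^1.486 ≈ 112.66 mb.
P_c ≤ 1006 − 112.66 = 893.34, so the highest integer P_c is 893 mb.

893 mb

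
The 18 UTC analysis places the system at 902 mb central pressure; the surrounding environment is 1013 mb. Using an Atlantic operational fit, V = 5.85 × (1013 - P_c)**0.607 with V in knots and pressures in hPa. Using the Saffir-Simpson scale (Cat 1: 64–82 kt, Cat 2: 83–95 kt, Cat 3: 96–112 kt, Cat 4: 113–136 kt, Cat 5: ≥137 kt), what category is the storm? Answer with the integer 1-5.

3

ΔP = 1013 − 902 = 111 mb.
V ≈ 5.85 × 111^0.607 = 5.85 × 17.44 ≈ 102 kt.
102 kt falls in the Category 3 band.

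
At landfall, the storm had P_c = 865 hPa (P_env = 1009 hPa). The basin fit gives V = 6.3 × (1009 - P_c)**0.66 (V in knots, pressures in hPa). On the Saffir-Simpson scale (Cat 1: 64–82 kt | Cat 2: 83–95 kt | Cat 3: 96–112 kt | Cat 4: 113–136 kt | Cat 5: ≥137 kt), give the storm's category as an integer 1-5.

5

ΔP = 1009 − 865 = 144 hPa.
V ≈ 6.3 × 144^0.66 = 6.3 × 26.58 ≈ 167 kt.
167 kt falls in the Category 5 band.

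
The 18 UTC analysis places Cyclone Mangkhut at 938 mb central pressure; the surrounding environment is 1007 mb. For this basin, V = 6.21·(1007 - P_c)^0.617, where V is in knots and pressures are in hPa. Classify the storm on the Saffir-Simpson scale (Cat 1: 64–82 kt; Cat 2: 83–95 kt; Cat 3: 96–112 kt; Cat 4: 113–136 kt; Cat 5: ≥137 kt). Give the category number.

ΔP = 1007 − 938 = 69 mb.
V ≈ 6.21 × 69^0.617 = 6.21 × 13.63 ≈ 85 kt.
85 kt falls in the Category 2 band.

2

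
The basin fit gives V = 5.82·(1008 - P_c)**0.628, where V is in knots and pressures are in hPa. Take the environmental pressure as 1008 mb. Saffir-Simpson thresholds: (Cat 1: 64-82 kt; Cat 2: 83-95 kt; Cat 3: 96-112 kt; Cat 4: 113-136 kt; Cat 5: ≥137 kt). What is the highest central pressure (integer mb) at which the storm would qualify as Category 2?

Category 2 begins at V = 83 kt.
Required ΔP = (83/5.82)^(1/0.628) = 14.261^1.592 ≈ 68.84 mb.
P_c ≤ 1008 − 68.84 = 939.16, so the highest integer P_c is 939 mb.

939 mb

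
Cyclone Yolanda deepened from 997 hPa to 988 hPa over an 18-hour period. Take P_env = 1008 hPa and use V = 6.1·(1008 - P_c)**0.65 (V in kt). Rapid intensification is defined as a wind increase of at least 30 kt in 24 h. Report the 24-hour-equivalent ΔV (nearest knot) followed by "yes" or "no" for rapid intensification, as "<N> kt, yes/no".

18 kt, no

V₁: ΔP = 11, V ≈ 6.1 × 11^0.65 ≈ 28.99 kt.
V₂: ΔP = 20, V ≈ 6.1 × 20^0.65 ≈ 42.76 kt.
ΔV over 18 h = 13.77 kt → 24 h equivalent = 13.77 × 24/18 ≈ 18.36 kt.
18 kt < 30 kt ⇒ not rapid intensification.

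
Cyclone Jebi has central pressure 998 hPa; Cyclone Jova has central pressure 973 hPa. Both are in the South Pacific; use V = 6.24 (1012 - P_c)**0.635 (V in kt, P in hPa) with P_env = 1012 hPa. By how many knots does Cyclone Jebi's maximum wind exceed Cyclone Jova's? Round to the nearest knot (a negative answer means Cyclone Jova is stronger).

-31 kt

Cyclone Jebi: ΔP = 14; V ≈ 6.24 × 14^0.635 ≈ 33.34 kt.
Cyclone Jova: ΔP = 39; V ≈ 6.24 × 39^0.635 ≈ 63.90 kt.
Difference ≈ 33.34 − 63.90 = -30.56 → -31 kt.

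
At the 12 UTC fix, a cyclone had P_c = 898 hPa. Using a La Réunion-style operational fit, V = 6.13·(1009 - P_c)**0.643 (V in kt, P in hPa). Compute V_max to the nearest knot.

ΔP = 1009 − 898 = 111 hPa.
111^0.643 ≈ 20.661.
V ≈ 6.13 × 20.661 ≈ 126.6 kt.

127 kt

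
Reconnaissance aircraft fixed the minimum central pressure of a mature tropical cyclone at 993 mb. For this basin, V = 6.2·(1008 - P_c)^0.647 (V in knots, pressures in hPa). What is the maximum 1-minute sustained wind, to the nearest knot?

ΔP = 1008 − 993 = 15 mb.
15^0.647 ≈ 5.767.
V ≈ 6.2 × 5.767 ≈ 35.8 kt.

36 kt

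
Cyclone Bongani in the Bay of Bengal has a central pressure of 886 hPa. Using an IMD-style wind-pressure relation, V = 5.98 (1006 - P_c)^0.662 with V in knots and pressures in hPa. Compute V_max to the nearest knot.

142 kt

ΔP = 1006 − 886 = 120 hPa.
120^0.662 ≈ 23.791.
V ≈ 5.98 × 23.791 ≈ 142.3 kt.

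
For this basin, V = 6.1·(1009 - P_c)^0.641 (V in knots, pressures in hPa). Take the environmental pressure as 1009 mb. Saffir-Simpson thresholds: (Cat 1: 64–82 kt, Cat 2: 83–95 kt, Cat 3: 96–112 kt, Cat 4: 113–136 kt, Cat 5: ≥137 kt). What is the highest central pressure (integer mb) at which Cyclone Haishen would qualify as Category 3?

935 mb

Category 3 begins at V = 96 kt.
Required ΔP = (96/6.1)^(1/0.641) = 15.738^1.560 ≈ 73.67 mb.
P_c ≤ 1009 − 73.67 = 935.33, so the highest integer P_c is 935 mb.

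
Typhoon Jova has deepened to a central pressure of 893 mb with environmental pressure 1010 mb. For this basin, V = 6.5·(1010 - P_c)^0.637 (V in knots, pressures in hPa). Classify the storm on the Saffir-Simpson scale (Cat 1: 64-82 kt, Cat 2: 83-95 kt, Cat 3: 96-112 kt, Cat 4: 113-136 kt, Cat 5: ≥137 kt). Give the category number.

4

ΔP = 1010 − 893 = 117 mb.
V ≈ 6.5 × 117^0.637 = 6.5 × 20.77 ≈ 135 kt.
135 kt falls in the Category 4 band.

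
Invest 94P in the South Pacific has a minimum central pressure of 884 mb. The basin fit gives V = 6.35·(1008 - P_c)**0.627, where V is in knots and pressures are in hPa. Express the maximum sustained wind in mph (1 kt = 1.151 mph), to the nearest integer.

ΔP = 1008 − 884 = 124 mb.
V ≈ 6.35 × 124^0.627 = 6.35 × 20.539 ≈ 130.421 kt.
130.421 × 1.151 ≈ 150.12 mph → 150 mph.

150 mph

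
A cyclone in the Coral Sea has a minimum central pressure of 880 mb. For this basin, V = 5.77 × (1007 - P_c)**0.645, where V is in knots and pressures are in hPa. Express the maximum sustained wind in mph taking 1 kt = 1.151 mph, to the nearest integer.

ΔP = 1007 − 880 = 127 mb.
V ≈ 5.77 × 127^0.645 = 5.77 × 22.749 ≈ 131.259 kt.
131.259 × 1.151 ≈ 151.08 mph → 151 mph.

151 mph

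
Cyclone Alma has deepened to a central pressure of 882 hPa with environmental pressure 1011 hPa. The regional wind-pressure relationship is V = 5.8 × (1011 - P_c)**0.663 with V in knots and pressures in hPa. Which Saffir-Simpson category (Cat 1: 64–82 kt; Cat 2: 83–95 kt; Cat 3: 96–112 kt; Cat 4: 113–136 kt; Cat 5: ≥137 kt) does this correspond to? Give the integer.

ΔP = 1011 − 882 = 129 hPa.
V ≈ 5.8 × 129^0.663 = 5.8 × 25.08 ≈ 145 kt.
145 kt falls in the Category 5 band.

5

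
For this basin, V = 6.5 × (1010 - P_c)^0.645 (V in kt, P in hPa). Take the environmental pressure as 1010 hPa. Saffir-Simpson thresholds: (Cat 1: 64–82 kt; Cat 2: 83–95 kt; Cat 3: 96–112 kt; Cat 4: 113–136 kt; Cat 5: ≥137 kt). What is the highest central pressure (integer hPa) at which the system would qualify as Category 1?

Category 1 begins at V = 64 kt.
Required ΔP = (64/6.5)^(1/0.645) = 9.846^1.550 ≈ 34.67 hPa.
P_c ≤ 1010 − 34.67 = 975.33, so the highest integer P_c is 975 hPa.

975 hPa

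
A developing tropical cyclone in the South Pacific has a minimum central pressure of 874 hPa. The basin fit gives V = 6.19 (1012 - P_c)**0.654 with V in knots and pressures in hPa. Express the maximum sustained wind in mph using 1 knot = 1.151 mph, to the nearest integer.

179 mph

ΔP = 1012 − 874 = 138 hPa.
V ≈ 6.19 × 138^0.654 = 6.19 × 25.089 ≈ 155.300 kt.
155.300 × 1.151 ≈ 178.75 mph → 179 mph.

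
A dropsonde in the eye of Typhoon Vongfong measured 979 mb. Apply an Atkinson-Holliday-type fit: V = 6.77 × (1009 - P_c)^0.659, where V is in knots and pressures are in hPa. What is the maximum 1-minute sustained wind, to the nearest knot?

ΔP = 1009 − 979 = 30 mb.
30^0.659 ≈ 9.406.
V ≈ 6.77 × 9.406 ≈ 63.7 kt.

64 kt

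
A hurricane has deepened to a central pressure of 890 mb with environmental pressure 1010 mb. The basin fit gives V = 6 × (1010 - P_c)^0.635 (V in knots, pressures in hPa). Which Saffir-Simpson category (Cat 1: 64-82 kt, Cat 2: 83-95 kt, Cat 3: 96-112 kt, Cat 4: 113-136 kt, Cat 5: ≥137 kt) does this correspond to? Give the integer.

4

ΔP = 1010 − 890 = 120 mb.
V ≈ 6 × 120^0.635 = 6 × 20.91 ≈ 125 kt.
125 kt falls in the Category 4 band.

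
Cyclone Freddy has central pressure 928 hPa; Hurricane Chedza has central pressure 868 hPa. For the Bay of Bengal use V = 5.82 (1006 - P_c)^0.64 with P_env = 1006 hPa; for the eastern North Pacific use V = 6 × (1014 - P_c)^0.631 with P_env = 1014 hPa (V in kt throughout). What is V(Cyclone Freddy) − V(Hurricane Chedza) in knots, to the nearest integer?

-45 kt

Cyclone Freddy: ΔP = 78; V ≈ 5.82 × 78^0.64 ≈ 94.59 kt.
Hurricane Chedza: ΔP = 146; V ≈ 6 × 146^0.631 ≈ 139.27 kt.
Difference ≈ 94.59 − 139.27 = -44.68 → -45 kt.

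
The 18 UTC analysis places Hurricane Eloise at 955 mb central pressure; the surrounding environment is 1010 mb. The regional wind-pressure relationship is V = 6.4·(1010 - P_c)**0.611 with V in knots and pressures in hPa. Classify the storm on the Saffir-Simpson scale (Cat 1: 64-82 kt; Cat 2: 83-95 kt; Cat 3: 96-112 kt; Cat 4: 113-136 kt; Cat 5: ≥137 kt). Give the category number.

1

ΔP = 1010 − 955 = 55 mb.
V ≈ 6.4 × 55^0.611 = 6.4 × 11.57 ≈ 74 kt.
74 kt falls in the Category 1 band.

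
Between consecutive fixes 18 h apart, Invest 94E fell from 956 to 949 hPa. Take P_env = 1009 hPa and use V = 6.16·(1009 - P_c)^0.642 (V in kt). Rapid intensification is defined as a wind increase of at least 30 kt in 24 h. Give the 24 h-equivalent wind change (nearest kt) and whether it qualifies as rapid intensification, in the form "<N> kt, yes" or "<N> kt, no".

V₁: ΔP = 53, V ≈ 6.16 × 53^0.642 ≈ 78.81 kt.
V₂: ΔP = 60, V ≈ 6.16 × 60^0.642 ≈ 85.34 kt.
ΔV over 18 h = 6.53 kt → 24 h equivalent = 6.53 × 24/18 ≈ 8.71 kt.
9 kt < 30 kt ⇒ not rapid intensification.

9 kt, no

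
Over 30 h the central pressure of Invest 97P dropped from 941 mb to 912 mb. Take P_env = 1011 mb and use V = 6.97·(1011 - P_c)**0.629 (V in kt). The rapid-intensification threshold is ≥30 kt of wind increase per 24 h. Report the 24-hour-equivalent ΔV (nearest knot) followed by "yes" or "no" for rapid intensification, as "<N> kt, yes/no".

20 kt, no

V₁: ΔP = 70, V ≈ 6.97 × 70^0.629 ≈ 100.88 kt.
V₂: ΔP = 99, V ≈ 6.97 × 99^0.629 ≈ 125.45 kt.
ΔV over 30 h = 24.57 kt → 24 h equivalent = 24.57 × 24/30 ≈ 19.66 kt.
20 kt < 30 kt ⇒ not rapid intensification.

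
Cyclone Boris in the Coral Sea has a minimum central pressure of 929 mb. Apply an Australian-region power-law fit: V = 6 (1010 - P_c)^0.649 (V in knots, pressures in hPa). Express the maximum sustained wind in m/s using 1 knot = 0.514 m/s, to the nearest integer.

53 m/s

ΔP = 1010 − 929 = 81 mb.
V ≈ 6 × 81^0.649 = 6 × 17.322 ≈ 103.934 kt.
103.934 × 0.514 ≈ 53.42 m/s → 53 m/s.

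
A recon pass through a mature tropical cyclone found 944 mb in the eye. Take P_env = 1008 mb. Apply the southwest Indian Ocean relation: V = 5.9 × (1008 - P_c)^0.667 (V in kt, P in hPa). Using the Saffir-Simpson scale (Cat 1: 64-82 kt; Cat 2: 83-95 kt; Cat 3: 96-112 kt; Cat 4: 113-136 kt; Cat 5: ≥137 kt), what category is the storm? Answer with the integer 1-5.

2

ΔP = 1008 − 944 = 64 mb.
V ≈ 5.9 × 64^0.667 = 5.9 × 16.02 ≈ 95 kt.
95 kt falls in the Category 2 band.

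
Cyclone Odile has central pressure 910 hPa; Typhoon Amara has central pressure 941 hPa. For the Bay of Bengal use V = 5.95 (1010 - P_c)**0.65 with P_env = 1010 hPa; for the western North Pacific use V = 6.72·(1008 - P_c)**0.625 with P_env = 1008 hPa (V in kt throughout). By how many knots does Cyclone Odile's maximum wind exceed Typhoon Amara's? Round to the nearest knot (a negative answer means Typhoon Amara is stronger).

26 kt

Cyclone Odile: ΔP = 100; V ≈ 5.95 × 100^0.65 ≈ 118.72 kt.
Typhoon Amara: ΔP = 67; V ≈ 6.72 × 67^0.625 ≈ 93.04 kt.
Difference ≈ 118.72 − 93.04 = 25.68 → 26 kt.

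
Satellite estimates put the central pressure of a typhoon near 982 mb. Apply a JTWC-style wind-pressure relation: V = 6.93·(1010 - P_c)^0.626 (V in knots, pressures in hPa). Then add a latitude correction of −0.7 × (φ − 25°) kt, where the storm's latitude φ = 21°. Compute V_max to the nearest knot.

ΔP = 1010 − 982 = 28 mb.
28^0.626 ≈ 8.052.
V ≈ 6.93 × 8.052 ≈ 55.8 kt.
Latitude correction: −0.7 × (21 − 25) = 2.8 kt.
Corrected V ≈ 58.6 kt → 59 kt.

59 kt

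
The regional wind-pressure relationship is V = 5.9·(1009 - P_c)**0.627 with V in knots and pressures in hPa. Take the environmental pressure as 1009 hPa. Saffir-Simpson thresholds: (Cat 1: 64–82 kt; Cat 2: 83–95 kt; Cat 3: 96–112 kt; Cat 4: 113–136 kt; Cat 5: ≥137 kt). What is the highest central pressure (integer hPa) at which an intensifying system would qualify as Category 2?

941 hPa

Category 2 begins at V = 83 kt.
Required ΔP = (83/5.9)^(1/0.627) = 14.068^1.595 ≈ 67.81 hPa.
P_c ≤ 1009 − 67.81 = 941.19, so the highest integer P_c is 941 hPa.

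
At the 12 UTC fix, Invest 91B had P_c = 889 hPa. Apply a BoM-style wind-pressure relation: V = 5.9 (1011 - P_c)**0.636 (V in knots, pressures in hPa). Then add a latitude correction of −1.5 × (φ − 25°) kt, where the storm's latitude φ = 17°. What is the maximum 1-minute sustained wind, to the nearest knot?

ΔP = 1011 − 889 = 122 hPa.
122^0.636 ≈ 21.229.
V ≈ 5.9 × 21.229 ≈ 125.2 kt.
Latitude correction: −1.5 × (17 − 25) = 12 kt.
Corrected V ≈ 137.2 kt → 137 kt.

137 kt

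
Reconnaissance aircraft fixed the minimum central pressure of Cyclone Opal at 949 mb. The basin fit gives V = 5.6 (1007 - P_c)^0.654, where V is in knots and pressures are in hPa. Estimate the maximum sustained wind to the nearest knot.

ΔP = 1007 − 949 = 58 mb.
58^0.654 ≈ 14.233.
V ≈ 5.6 × 14.233 ≈ 79.7 kt.

80 kt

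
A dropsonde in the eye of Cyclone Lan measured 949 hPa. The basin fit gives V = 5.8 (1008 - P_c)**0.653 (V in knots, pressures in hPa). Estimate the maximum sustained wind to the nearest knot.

83 kt

ΔP = 1008 − 949 = 59 hPa.
59^0.653 ≈ 14.334.
V ≈ 5.8 × 14.334 ≈ 83.1 kt.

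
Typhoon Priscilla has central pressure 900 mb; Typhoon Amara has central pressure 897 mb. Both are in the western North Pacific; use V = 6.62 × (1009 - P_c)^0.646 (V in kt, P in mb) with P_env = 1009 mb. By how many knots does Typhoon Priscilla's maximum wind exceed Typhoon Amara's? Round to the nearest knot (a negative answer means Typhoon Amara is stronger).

Typhoon Priscilla: ΔP = 109; V ≈ 6.62 × 109^0.646 ≈ 137.10 kt.
Typhoon Amara: ΔP = 112; V ≈ 6.62 × 112^0.646 ≈ 139.53 kt.
Difference ≈ 137.10 − 139.53 = -2.43 → -2 kt.

-2 kt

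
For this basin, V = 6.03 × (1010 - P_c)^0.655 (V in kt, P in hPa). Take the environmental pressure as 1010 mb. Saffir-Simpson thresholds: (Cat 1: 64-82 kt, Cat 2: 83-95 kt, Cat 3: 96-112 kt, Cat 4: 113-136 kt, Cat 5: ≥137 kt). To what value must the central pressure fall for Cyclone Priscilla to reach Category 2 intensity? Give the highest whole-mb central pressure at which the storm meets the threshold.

Category 2 begins at V = 83 kt.
Required ΔP = (83/6.03)^(1/0.655) = 13.765^1.527 ≈ 54.77 mb.
P_c ≤ 1010 − 54.77 = 955.23, so the highest integer P_c is 955 mb.

955 mb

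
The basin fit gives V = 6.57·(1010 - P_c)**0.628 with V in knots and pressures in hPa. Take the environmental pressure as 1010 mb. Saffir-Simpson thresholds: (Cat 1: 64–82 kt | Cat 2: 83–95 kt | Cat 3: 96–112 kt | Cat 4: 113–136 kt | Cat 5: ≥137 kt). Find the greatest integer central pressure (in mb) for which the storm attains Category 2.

953 mb

Category 2 begins at V = 83 kt.
Required ΔP = (83/6.57)^(1/0.628) = 12.633^1.592 ≈ 56.75 mb.
P_c ≤ 1010 − 56.75 = 953.25, so the highest integer P_c is 953 mb.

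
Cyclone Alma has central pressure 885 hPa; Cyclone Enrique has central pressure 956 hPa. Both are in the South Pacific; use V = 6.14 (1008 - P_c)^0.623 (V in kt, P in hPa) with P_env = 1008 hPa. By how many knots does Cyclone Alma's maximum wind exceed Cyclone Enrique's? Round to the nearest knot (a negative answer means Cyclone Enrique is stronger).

51 kt

Cyclone Alma: ΔP = 123; V ≈ 6.14 × 123^0.623 ≈ 123.08 kt.
Cyclone Enrique: ΔP = 52; V ≈ 6.14 × 52^0.623 ≈ 71.98 kt.
Difference ≈ 123.08 − 71.98 = 51.10 → 51 kt.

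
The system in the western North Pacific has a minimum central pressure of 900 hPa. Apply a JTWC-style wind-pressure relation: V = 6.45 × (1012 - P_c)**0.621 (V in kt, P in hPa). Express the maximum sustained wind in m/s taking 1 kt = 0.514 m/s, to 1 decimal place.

ΔP = 1012 − 900 = 112 hPa.
V ≈ 6.45 × 112^0.621 = 6.45 × 18.731 ≈ 120.816 kt.
120.816 × 0.514 ≈ 62.10 m/s → 62.1 m/s.

62.1 m/s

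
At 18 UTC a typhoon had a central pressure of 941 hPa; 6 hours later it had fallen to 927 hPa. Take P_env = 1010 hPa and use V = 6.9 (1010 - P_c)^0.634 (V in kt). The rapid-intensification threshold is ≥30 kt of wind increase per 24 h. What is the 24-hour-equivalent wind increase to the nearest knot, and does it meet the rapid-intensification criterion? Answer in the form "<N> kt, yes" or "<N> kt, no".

50 kt, yes

V₁: ΔP = 69, V ≈ 6.9 × 69^0.634 ≈ 101.08 kt.
V₂: ΔP = 83, V ≈ 6.9 × 83^0.634 ≈ 113.64 kt.
ΔV over 6 h = 12.56 kt → 24 h equivalent = 12.56 × 24/6 ≈ 50.24 kt.
50 kt ≥ 30 kt ⇒ rapid intensification.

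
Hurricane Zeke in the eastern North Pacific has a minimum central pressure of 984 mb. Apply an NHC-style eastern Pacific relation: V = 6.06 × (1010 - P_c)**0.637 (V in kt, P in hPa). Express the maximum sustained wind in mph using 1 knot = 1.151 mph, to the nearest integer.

ΔP = 1010 − 984 = 26 mb.
V ≈ 6.06 × 26^0.637 = 6.06 × 7.968 ≈ 48.285 kt.
48.285 × 1.151 ≈ 55.58 mph → 56 mph.

56 mph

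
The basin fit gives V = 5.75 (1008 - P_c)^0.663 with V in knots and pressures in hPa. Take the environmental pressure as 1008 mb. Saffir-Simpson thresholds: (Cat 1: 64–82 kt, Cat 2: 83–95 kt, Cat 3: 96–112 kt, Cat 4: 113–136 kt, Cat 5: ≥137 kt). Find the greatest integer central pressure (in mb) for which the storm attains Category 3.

Category 3 begins at V = 96 kt.
Required ΔP = (96/5.75)^(1/0.663) = 16.696^1.508 ≈ 69.83 mb.
P_c ≤ 1008 − 69.83 = 938.17, so the highest integer P_c is 938 mb.

938 mb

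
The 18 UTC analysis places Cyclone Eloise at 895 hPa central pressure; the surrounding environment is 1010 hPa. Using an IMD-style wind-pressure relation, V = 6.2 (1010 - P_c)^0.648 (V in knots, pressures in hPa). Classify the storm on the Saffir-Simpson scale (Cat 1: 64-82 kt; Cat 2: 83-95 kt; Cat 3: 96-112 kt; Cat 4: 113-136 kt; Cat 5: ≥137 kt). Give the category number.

4

ΔP = 1010 − 895 = 115 hPa.
V ≈ 6.2 × 115^0.648 = 6.2 × 21.64 ≈ 134 kt.
134 kt falls in the Category 4 band.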